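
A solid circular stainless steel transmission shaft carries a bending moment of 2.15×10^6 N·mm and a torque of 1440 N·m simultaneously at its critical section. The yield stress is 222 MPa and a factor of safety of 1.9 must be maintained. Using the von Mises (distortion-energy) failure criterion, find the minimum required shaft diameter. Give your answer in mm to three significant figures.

σ_allow = σ_y/n = 222/1.9 = 116.8 MPa.
For a solid shaft σ_b = 32M/(πd³) and τ = 16T/(πd³), so the von Mises stress is σ' = (16/πd³)·√(4M²+3T²).
√(4M²+3T²) = √(4×(2.150×10^6)² + 3×(1.440×10^6)²) = 4.971×10^6 N·mm.
d³ = 16×4.971×10^6/(π×116.8) = 216700 mm³.
d = 60.06 mm.

d = 60.1 mm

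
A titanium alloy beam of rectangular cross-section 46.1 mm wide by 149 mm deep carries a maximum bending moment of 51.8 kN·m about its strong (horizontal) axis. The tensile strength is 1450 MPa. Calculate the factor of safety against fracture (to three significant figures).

Section modulus S = bh²/6 = 46.1×149²/6 = 170600 mm³.
σ = M/S = 5.1800×10^7/170600 = 303.7 MPa.
n = 1450/303.7 = 4.775.

n = 4.77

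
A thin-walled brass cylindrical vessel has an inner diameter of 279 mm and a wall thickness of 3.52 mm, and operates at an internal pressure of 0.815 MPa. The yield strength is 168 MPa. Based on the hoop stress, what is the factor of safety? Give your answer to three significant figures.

n = 5.20

σ_h = pD/(2t) = 0.815×279/(2×3.52) = 32.30 MPa.
n = 168/32.30 = 5.201.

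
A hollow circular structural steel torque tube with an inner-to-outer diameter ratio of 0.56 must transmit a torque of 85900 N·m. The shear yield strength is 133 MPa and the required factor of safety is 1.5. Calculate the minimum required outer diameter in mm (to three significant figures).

τ_allow = 133/1.5 = 88.67 MPa.
For a hollow shaft τ = 16T/[πd_o³(1−k⁴)] with k = 0.56, so 1−k⁴ = 0.9017.
d_o³ = 16T/[π τ_allow (1−k⁴)] = 16×8.5900×10^7/(π×88.67×0.9017) = 5.472×10^6 mm³.
d_o = 176.2 mm.

d_o = 176 mm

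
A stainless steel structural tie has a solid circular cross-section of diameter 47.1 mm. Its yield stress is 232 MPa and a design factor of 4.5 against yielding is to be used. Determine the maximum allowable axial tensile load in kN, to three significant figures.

F_allow = 89.8 kN

σ_allow = 232/4.5 = 51.56 MPa.
A = πd²/4 = π×47.1²/4 = 1742 mm².
F_allow = σ_allow × A = 51.56×1742 = 89830 N.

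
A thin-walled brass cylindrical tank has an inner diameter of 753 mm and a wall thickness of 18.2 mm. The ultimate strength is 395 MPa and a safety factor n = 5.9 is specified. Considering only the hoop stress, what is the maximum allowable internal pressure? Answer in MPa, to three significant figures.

p_allow = 3.24 MPa

σ_allow = 395/5.9 = 66.95 MPa.
σ_h = pD/(2t) → p_allow = 2σ_allow t/D = 2×66.95×18.2/753 = 3.236 MPa.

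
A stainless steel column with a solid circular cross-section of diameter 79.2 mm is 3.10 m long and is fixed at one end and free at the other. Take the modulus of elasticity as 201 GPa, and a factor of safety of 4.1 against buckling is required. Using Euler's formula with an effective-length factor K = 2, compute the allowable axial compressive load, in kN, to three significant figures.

P_allow = 24.3 kN

I = πd⁴/64 = π×79.2⁴/64 = 1.931×10^6 mm⁴.
Effective length L_e = KL = 2×3.10 m = 6200 mm.
Euler critical load P_cr = π²EI/L_e² = π²×201000×1.931×10^6/6200² = 99670 N.
P_allow = P_cr/n = 99670/4.1 = 24310 N.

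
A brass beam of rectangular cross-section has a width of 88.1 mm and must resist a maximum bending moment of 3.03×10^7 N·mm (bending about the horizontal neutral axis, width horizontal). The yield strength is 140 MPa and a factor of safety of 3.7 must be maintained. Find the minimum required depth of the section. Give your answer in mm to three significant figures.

h = 234 mm

σ_allow = 140/3.7 = 37.84 MPa.
For a rectangular section σ = 6M/(bh²), so h² = 6M/(b σ_allow) = 6×3.0300×10^7/(88.1×37.84) = 54540 mm².
h = 233.5 mm.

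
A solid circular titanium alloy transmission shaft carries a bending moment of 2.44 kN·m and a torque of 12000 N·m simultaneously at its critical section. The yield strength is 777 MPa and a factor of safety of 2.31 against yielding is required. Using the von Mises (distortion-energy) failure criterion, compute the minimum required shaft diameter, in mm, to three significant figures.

σ_allow = σ_y/n = 777/2.31 = 336.4 MPa.
For a solid shaft σ_b = 32M/(πd³) and τ = 16T/(πd³), so the von Mises stress is σ' = (16/πd³)·√(4M²+3T²).
√(4M²+3T²) = √(4×(2.440×10^6)² + 3×(1.200×10^7)²) = 2.135×10^7 N·mm.
d³ = 16×2.135×10^7/(π×336.4) = 323300 mm³.
d = 68.63 mm.

d = 68.6 mm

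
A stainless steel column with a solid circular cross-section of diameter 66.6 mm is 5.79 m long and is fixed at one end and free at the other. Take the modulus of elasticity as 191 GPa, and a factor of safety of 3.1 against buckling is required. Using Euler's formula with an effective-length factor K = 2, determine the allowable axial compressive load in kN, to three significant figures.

P_allow = 4.38 kN

I = πd⁴/64 = π×66.6⁴/64 = 965800 mm⁴.
Effective length L_e = KL = 2×5.79 m = 11580 mm.
Euler critical load P_cr = π²EI/L_e² = π²×191000×965800/11580² = 13580 N.
P_allow = P_cr/n = 13580/3.1 = 4379 N.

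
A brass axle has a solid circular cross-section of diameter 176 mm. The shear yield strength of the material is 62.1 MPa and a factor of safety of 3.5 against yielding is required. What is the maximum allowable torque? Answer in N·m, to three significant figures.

T_allow = 19000 N·m

τ_allow = 62.1/3.5 = 17.74 MPa.
For a solid shaft T_allow = τ_allow·πd³/16; πd³/16 = π×176³/16 = 1.070×10^6 mm³.
T_allow = 17.74×1.070×10^6 = 1.899×10^7 N·mm = 18990 N·m.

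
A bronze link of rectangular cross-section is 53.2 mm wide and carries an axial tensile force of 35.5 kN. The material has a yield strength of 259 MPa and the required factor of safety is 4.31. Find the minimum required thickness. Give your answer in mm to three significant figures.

σ_allow = 259/4.31 = 60.09 MPa.
Required area A = F/σ_allow = 35500/60.09 = 590.8 mm².
t = A/w = 590.8/53.2 = 11.10 mm.

t = 11.1 mm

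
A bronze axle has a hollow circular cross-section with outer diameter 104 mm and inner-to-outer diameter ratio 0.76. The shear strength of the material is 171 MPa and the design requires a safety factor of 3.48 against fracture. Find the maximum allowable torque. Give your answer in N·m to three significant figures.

τ_allow = 171/3.48 = 49.14 MPa.
For a hollow shaft T_allow = τ_allow·πd_o³(1−k⁴)/16 with 1−k⁴ = 0.6664, so πd_o³(1−k⁴)/16 = 147200 mm³.
T_allow = 49.14×147200 = 7.232×10^6 N·mm = 7232 N·m.

T_allow = 7230 N·m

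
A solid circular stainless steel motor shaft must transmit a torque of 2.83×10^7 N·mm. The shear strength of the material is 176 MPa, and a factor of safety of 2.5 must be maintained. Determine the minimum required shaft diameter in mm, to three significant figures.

Allowable shear stress τ_allow = 176/2.5 = 70.40 MPa.
For a solid shaft τ = 16T/(πd³), so d³ = 16T/(π τ_allow) = 16×2.8300×10^7/(π×70.40) = 2.047×10^6 mm³.
d = (2.047×10^6)^(1/3) = 127.0 mm.

d = 127 mm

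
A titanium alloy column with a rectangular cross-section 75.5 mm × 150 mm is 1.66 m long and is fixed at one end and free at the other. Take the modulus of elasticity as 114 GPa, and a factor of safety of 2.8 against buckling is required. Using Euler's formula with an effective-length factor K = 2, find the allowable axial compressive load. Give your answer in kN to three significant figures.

P_allow = 196 kN

Buckling occurs about the weak axis: I_min = h·b³/12 = 150×75.5³/12 = 5.380×10^6 mm⁴ (b = 75.5 mm is the smaller dimension).
Effective length L_e = KL = 2×1.66 m = 3320 mm.
Euler critical load P_cr = π²EI/L_e² = π²×114000×5.380×10^6/3320² = 549100 N.
P_allow = P_cr/n = 549100/2.8 = 196100 N.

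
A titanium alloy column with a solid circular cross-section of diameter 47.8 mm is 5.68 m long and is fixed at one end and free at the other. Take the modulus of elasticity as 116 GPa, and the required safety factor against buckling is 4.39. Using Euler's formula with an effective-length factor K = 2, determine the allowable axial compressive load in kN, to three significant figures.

P_allow = 0.518 kN

I = πd⁴/64 = π×47.8⁴/64 = 256300 mm⁴.
Effective length L_e = KL = 2×5.68 m = 11360 mm.
Euler critical load P_cr = π²EI/L_e² = π²×116000×256300/11360² = 2273 N.
P_allow = P_cr/n = 2273/4.39 = 517.9 N.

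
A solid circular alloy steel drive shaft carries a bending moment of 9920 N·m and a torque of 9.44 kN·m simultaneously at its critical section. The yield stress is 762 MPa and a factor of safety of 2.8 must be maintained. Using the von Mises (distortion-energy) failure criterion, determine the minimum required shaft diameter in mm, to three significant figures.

d = 78.4 mm

σ_allow = σ_y/n = 762/2.8 = 272.1 MPa.
For a solid shaft σ_b = 32M/(πd³) and τ = 16T/(πd³), so the von Mises stress is σ' = (16/πd³)·√(4M²+3T²).
√(4M²+3T²) = √(4×(9.920×10^6)² + 3×(9.440×10^6)²) = 2.571×10^7 N·mm.
d³ = 16×2.571×10^7/(π×272.1) = 481100 mm³.
d = 78.36 mm.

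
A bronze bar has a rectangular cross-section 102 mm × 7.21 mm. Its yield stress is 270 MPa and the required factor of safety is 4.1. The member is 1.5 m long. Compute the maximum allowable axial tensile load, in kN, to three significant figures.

F_allow = 48.4 kN

σ_allow = 270/4.1 = 65.85 MPa.
A = 102×7.21 = 735.4 mm².
F_allow = σ_allow × A = 65.85×735.4 = 48430 N.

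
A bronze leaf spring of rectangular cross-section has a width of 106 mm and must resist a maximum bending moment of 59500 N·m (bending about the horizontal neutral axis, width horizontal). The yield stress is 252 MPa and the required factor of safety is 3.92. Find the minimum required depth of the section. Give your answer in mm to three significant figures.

σ_allow = 252/3.92 = 64.29 MPa.
For a rectangular section σ = 6M/(bh²), so h² = 6M/(b σ_allow) = 6×5.9500×10^7/(106×64.29) = 52390 mm².
h = 228.9 mm.

h = 229 mm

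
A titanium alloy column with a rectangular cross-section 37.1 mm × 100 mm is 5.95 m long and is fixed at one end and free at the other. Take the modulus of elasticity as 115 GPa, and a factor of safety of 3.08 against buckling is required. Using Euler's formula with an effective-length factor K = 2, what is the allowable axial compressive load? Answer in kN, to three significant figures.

Buckling occurs about the weak axis: I_min = h·b³/12 = 100×37.1³/12 = 425500 mm⁴ (b = 37.1 mm is the smaller dimension).
Effective length L_e = KL = 2×5.95 m = 11900 mm.
Euler critical load P_cr = π²EI/L_e² = π²×115000×425500/11900² = 3411 N.
P_allow = P_cr/n = 3411/3.08 = 1107 N.

P_allow = 1.11 kN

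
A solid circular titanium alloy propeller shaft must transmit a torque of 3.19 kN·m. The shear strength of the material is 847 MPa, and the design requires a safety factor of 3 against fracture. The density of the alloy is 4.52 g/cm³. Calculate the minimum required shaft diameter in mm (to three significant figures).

d = 38.6 mm

Allowable shear stress τ_allow = 847/3 = 282.3 MPa.
For a solid shaft τ = 16T/(πd³), so d³ = 16T/(π τ_allow) = 16×3190000/(π×282.3) = 57540 mm³.
d = (57540)^(1/3) = 38.61 mm.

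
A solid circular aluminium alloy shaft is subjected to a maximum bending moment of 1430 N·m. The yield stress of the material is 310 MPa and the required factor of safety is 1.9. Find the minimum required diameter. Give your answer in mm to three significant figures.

σ_allow = 310/1.9 = 163.2 MPa.
For a solid circular section σ = 32M/(πd³), so d³ = 32M/(π σ_allow) = 32×1430000/(π×163.2) = 89270 mm³.
d = 44.69 mm.

d = 44.7 mm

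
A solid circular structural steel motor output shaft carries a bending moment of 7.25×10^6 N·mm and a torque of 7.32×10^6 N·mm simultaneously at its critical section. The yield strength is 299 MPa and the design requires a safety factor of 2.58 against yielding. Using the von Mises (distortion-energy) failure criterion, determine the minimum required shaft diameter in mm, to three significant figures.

d = 94.6 mm

σ_allow = σ_y/n = 299/2.58 = 115.9 MPa.
For a solid shaft σ_b = 32M/(πd³) and τ = 16T/(πd³), so the von Mises stress is σ' = (16/πd³)·√(4M²+3T²).
√(4M²+3T²) = √(4×(7.250×10^6)² + 3×(7.320×10^6)²) = 1.926×10^7 N·mm.
d³ = 16×1.926×10^7/(π×115.9) = 846500 mm³.
d = 94.59 mm.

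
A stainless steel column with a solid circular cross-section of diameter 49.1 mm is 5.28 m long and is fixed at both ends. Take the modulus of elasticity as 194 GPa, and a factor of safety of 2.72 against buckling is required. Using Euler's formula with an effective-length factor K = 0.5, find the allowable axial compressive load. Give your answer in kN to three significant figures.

P_allow = 28.8 kN

I = πd⁴/64 = π×49.1⁴/64 = 285300 mm⁴.
Effective length L_e = KL = 0.5×5.28 m = 2640 mm.
Euler critical load P_cr = π²EI/L_e² = π²×194000×285300/2640² = 78380 N.
P_allow = P_cr/n = 78380/2.72 = 28820 N.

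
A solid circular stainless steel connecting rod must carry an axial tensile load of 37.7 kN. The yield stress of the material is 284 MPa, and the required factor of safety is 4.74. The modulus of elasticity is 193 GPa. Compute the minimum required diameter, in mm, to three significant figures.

d = 28.3 mm

Allowable stress σ_allow = 284/4.74 = 59.92 MPa.
Required area A = F/σ_allow = 37700/59.92 = 629.2 mm².
A = πd²/4 → d = √(4A/π) = 28.30 mm.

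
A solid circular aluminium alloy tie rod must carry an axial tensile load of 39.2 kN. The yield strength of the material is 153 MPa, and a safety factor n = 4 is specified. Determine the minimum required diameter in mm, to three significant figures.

d = 36.1 mm

Allowable stress σ_allow = 153/4 = 38.25 MPa.
Required area A = F/σ_allow = 39200/38.25 = 1025 mm².
A = πd²/4 → d = √(4A/π) = 36.12 mm.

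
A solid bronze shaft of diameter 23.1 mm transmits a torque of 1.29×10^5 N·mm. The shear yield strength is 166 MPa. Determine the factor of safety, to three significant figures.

n = 3.11

τ = 16T/(πd³) = 16×129000/(π×23.1³) = 53.30 MPa.
n = τ_limit/τ = 166/53.30 = 3.114.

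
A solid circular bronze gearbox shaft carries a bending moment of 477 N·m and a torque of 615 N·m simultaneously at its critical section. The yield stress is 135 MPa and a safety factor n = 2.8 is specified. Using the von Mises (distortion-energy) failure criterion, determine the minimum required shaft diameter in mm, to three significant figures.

σ_allow = σ_y/n = 135/2.8 = 48.21 MPa.
For a solid shaft σ_b = 32M/(πd³) and τ = 16T/(πd³), so the von Mises stress is σ' = (16/πd³)·√(4M²+3T²).
√(4M²+3T²) = √(4×(477000)² + 3×(615000)²) = 1.430×10^6 N·mm.
d³ = 16×1.430×10^6/(π×48.21) = 151000 mm³.
d = 53.26 mm.

d = 53.3 mm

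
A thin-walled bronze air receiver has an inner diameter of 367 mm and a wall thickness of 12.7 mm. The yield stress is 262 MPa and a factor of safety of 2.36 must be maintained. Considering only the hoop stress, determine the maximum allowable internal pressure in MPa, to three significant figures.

σ_allow = 262/2.36 = 111.0 MPa.
σ_h = pD/(2t) → p_allow = 2σ_allow t/D = 2×111.0×12.7/367 = 7.683 MPa.

p_allow = 7.68 MPa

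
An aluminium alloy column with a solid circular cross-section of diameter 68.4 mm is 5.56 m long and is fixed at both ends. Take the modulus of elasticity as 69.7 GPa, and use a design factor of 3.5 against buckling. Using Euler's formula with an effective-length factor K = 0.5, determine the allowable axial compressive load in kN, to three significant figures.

I = πd⁴/64 = π×68.4⁴/64 = 1.074×10^6 mm⁴.
Effective length L_e = KL = 0.5×5.56 m = 2780 mm.
Euler critical load P_cr = π²EI/L_e² = π²×69700×1.074×10^6/2780² = 95640 N.
P_allow = P_cr/n = 95640/3.5 = 27330 N.

P_allow = 27.3 kN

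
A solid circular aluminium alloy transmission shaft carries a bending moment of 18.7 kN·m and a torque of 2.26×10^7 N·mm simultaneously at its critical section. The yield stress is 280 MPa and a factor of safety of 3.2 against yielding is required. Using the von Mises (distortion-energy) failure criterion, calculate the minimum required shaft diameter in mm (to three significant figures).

σ_allow = σ_y/n = 280/3.2 = 87.50 MPa.
For a solid shaft σ_b = 32M/(πd³) and τ = 16T/(πd³), so the von Mises stress is σ' = (16/πd³)·√(4M²+3T²).
√(4M²+3T²) = √(4×(1.870×10^7)² + 3×(2.260×10^7)²) = 5.414×10^7 N·mm.
d³ = 16×5.414×10^7/(π×87.50) = 3.151×10^6 mm³.
d = 146.6 mm.

d = 147 mm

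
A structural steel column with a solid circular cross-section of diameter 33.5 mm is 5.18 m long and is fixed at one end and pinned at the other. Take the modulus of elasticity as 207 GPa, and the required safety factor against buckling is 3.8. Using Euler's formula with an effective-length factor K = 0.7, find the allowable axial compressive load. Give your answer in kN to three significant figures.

I = πd⁴/64 = π×33.5⁴/64 = 61820 mm⁴.
Effective length L_e = KL = 0.7×5.18 m = 3626 mm.
Euler critical load P_cr = π²EI/L_e² = π²×207000×61820/3626² = 9606 N.
P_allow = P_cr/n = 9606/3.8 = 2528 N.

P_allow = 2.53 kN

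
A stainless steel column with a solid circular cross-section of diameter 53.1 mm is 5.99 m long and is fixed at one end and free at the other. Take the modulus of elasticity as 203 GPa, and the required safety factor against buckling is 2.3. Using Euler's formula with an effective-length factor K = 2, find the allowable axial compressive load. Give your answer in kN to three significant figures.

P_allow = 2.37 kN

I = πd⁴/64 = π×53.1⁴/64 = 390300 mm⁴.
Effective length L_e = KL = 2×5.99 m = 11980 mm.
Euler critical load P_cr = π²EI/L_e² = π²×203000×390300/11980² = 5448 N.
P_allow = P_cr/n = 5448/2.3 = 2369 N.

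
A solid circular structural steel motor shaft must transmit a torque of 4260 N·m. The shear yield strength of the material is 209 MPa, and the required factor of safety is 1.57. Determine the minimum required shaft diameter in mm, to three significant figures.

d = 54.6 mm

Allowable shear stress τ_allow = 209/1.57 = 133.1 MPa.
For a solid shaft τ = 16T/(πd³), so d³ = 16T/(π τ_allow) = 16×4260000/(π×133.1) = 163000 mm³.
d = (163000)^(1/3) = 54.62 mm.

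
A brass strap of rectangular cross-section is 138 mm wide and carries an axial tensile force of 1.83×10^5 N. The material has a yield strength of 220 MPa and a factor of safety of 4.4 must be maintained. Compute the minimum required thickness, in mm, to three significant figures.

t = 26.5 mm

σ_allow = 220/4.4 = 50.00 MPa.
Required area A = F/σ_allow = 183000/50.00 = 3660 mm².
t = A/w = 3660/138 = 26.52 mm.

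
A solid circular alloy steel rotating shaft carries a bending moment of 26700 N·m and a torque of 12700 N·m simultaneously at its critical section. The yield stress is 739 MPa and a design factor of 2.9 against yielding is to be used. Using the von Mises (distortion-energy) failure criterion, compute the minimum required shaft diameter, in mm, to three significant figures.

d = 105 mm

σ_allow = σ_y/n = 739/2.9 = 254.8 MPa.
For a solid shaft σ_b = 32M/(πd³) and τ = 16T/(πd³), so the von Mises stress is σ' = (16/πd³)·√(4M²+3T²).
√(4M²+3T²) = √(4×(2.670×10^7)² + 3×(1.270×10^7)²) = 5.775×10^7 N·mm.
d³ = 16×5.775×10^7/(π×254.8) = 1.154×10^6 mm³.
d = 104.9 mm.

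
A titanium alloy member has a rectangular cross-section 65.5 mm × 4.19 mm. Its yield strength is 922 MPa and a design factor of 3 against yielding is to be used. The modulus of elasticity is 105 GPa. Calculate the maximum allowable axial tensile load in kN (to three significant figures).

σ_allow = 922/3 = 307.3 MPa.
A = 65.5×4.19 = 274.4 mm².
F_allow = σ_allow × A = 307.3×274.4 = 84350 N.

F_allow = 84.3 kN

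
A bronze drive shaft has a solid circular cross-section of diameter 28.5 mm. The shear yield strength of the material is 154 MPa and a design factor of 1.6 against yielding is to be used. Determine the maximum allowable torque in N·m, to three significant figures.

T_allow = 437 N·m

τ_allow = 154/1.6 = 96.25 MPa.
For a solid shaft T_allow = τ_allow·πd³/16; πd³/16 = π×28.5³/16 = 4545 mm³.
T_allow = 96.25×4545 = 437500 N·mm = 437.5 N·m.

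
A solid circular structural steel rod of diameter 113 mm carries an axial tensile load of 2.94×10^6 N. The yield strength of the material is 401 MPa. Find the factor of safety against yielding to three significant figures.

A = πd²/4 = 10030 mm².
σ = F/A = 2940000/10030 = 293.2 MPa.
n = 401/293.2 = 1.368.

n = 1.37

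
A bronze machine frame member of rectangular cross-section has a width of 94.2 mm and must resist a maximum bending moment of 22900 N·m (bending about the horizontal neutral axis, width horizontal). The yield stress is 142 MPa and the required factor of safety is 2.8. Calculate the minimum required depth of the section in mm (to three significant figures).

h = 170 mm

σ_allow = 142/2.8 = 50.71 MPa.
For a rectangular section σ = 6M/(bh²), so h² = 6M/(b σ_allow) = 6×2.2900×10^7/(94.2×50.71) = 28760 mm².
h = 169.6 mm.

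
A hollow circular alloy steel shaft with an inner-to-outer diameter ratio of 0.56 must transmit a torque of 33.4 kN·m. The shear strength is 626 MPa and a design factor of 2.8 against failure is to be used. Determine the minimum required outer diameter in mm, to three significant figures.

d_o = 94.5 mm

τ_allow = 626/2.8 = 223.6 MPa.
For a hollow shaft τ = 16T/[πd_o³(1−k⁴)] with k = 0.56, so 1−k⁴ = 0.9017.
d_o³ = 16T/[π τ_allow (1−k⁴)] = 16×3.3400×10^7/(π×223.6×0.9017) = 843800 mm³.
d_o = 94.50 mm.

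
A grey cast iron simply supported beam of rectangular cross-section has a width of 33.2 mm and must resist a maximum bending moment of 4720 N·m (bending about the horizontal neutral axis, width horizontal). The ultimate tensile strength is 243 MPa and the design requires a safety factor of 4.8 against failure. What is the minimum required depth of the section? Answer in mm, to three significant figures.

σ_allow = 243/4.8 = 50.62 MPa.
For a rectangular section σ = 6M/(bh²), so h² = 6M/(b σ_allow) = 6×4720000/(33.2×50.62) = 16850 mm².
h = 129.8 mm.

h = 130 mm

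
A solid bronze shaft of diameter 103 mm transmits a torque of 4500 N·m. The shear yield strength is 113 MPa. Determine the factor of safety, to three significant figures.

τ = 16T/(πd³) = 16×4500000/(π×103³) = 20.97 MPa.
n = τ_limit/τ = 113/20.97 = 5.388.

n = 5.39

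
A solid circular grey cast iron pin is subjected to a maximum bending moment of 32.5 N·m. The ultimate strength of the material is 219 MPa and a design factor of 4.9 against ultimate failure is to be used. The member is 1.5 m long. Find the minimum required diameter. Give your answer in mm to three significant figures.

d = 19.5 mm

σ_allow = 219/4.9 = 44.69 MPa.
For a solid circular section σ = 32M/(πd³), so d³ = 32M/(π σ_allow) = 32×32500/(π×44.69) = 7407 mm³.
d = 19.49 mm.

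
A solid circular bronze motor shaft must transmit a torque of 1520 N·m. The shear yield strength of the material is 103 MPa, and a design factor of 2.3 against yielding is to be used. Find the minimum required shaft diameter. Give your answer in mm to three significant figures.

Allowable shear stress τ_allow = 103/2.3 = 44.78 MPa.
For a solid shaft τ = 16T/(πd³), so d³ = 16T/(π τ_allow) = 16×1520000/(π×44.78) = 172900 mm³.
d = (172900)^(1/3) = 55.71 mm.

d = 55.7 mm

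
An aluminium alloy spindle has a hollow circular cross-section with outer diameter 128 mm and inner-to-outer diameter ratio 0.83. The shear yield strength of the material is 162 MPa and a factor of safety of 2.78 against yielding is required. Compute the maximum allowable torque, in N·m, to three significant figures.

τ_allow = 162/2.78 = 58.27 MPa.
For a hollow shaft T_allow = τ_allow·πd_o³(1−k⁴)/16 with 1−k⁴ = 0.5254, so πd_o³(1−k⁴)/16 = 216400 mm³.
T_allow = 58.27×216400 = 1.261×10^7 N·mm = 12610 N·m.

T_allow = 12600 N·m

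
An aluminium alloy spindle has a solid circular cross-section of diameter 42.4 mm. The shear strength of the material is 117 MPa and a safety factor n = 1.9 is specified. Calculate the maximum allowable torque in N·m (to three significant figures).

T_allow = 922 N·m

τ_allow = 117/1.9 = 61.58 MPa.
For a solid shaft T_allow = τ_allow·πd³/16; πd³/16 = π×42.4³/16 = 14970 mm³.
T_allow = 61.58×14970 = 921600 N·mm = 921.6 N·m.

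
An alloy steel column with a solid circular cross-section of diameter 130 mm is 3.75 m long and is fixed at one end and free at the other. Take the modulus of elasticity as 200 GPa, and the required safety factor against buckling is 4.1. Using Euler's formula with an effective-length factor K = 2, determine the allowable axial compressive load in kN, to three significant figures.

P_allow = 120 kN

I = πd⁴/64 = π×130⁴/64 = 1.402×10^7 mm⁴.
Effective length L_e = KL = 2×3.75 m = 7500 mm.
Euler critical load P_cr = π²EI/L_e² = π²×200000×1.402×10^7/7500² = 492000 N.
P_allow = P_cr/n = 492000/4.1 = 120000 N.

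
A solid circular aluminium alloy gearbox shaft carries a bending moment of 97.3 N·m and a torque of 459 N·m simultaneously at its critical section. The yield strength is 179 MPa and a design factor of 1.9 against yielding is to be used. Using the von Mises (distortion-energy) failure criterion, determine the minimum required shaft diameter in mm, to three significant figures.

d = 35.4 mm

σ_allow = σ_y/n = 179/1.9 = 94.21 MPa.
For a solid shaft σ_b = 32M/(πd³) and τ = 16T/(πd³), so the von Mises stress is σ' = (16/πd³)·√(4M²+3T²).
√(4M²+3T²) = √(4×(97300)² + 3×(459000)²) = 818500 N·mm.
d³ = 16×818500/(π×94.21) = 44250 mm³.
d = 35.37 mm.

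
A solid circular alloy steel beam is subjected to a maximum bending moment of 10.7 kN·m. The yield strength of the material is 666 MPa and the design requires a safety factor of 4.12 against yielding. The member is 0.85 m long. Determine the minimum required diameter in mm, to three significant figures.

d = 87.7 mm

σ_allow = 666/4.12 = 161.7 MPa.
For a solid circular section σ = 32M/(πd³), so d³ = 32M/(π σ_allow) = 32×1.0700×10^7/(π×161.7) = 674200 mm³.
d = 87.69 mm.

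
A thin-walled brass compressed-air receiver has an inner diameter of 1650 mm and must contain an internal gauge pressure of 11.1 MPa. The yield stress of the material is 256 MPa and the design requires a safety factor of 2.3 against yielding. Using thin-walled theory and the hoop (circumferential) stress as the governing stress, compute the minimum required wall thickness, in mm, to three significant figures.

σ_allow = 256/2.3 = 111.3 MPa.
Hoop stress σ_h = pD/(2t), so t = pD/(2σ_allow) = 11.1×1650/(2×111.3) = 82.27 mm.

t = 82.3 mm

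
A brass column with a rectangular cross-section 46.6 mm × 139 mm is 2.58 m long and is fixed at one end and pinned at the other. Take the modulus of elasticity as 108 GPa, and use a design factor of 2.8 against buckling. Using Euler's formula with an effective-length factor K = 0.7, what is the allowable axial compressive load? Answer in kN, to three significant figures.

P_allow = 137 kN

Buckling occurs about the weak axis: I_min = h·b³/12 = 139×46.6³/12 = 1.172×10^6 mm⁴ (b = 46.6 mm is the smaller dimension).
Effective length L_e = KL = 0.7×2.58 m = 1806 mm.
Euler critical load P_cr = π²EI/L_e² = π²×108000×1.172×10^6/1806² = 383100 N.
P_allow = P_cr/n = 383100/2.8 = 136800 N.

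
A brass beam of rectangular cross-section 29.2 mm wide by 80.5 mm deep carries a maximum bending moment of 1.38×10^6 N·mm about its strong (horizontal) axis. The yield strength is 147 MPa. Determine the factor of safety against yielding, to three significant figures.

Section modulus S = bh²/6 = 29.2×80.5²/6 = 31540 mm³.
σ = M/S = 1380000/31540 = 43.76 MPa.
n = 147/43.76 = 3.359.

n = 3.36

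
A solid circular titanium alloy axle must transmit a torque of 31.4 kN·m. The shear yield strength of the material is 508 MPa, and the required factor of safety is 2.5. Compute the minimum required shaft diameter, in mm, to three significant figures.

Allowable shear stress τ_allow = 508/2.5 = 203.2 MPa.
For a solid shaft τ = 16T/(πd³), so d³ = 16T/(π τ_allow) = 16×3.1400×10^7/(π×203.2) = 787000 mm³.
d = (787000)^(1/3) = 92.33 mm.

d = 92.3 mm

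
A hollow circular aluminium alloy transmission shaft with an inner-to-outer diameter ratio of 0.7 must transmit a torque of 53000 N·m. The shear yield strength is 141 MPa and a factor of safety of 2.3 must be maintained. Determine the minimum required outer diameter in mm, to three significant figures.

τ_allow = 141/2.3 = 61.30 MPa.
For a hollow shaft τ = 16T/[πd_o³(1−k⁴)] with k = 0.7, so 1−k⁴ = 0.7599.
d_o³ = 16T/[π τ_allow (1−k⁴)] = 16×5.3000×10^7/(π×61.30×0.7599) = 5.794×10^6 mm³.
d_o = 179.6 mm.

d_o = 180 mm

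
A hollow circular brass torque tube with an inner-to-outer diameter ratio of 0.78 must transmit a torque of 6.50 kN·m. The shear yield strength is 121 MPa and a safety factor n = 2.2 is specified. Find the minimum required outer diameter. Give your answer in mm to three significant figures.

τ_allow = 121/2.2 = 55.00 MPa.
For a hollow shaft τ = 16T/[πd_o³(1−k⁴)] with k = 0.78, so 1−k⁴ = 0.6298.
d_o³ = 16T/[π τ_allow (1−k⁴)] = 16×6500000/(π×55.00×0.6298) = 955600 mm³.
d_o = 98.50 mm.

d_o = 98.5 mm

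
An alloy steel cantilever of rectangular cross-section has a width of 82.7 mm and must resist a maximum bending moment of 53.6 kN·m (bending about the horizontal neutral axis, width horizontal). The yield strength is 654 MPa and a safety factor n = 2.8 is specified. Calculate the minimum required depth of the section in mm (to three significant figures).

h = 129 mm

σ_allow = 654/2.8 = 233.6 MPa.
For a rectangular section σ = 6M/(bh²), so h² = 6M/(b σ_allow) = 6×5.3600×10^7/(82.7×233.6) = 16650 mm².
h = 129.0 mm.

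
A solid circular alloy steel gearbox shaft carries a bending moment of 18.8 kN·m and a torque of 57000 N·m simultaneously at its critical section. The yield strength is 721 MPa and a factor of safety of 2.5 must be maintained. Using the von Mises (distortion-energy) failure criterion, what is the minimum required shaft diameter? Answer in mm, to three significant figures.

σ_allow = σ_y/n = 721/2.5 = 288.4 MPa.
For a solid shaft σ_b = 32M/(πd³) and τ = 16T/(πd³), so the von Mises stress is σ' = (16/πd³)·√(4M²+3T²).
√(4M²+3T²) = √(4×(1.880×10^7)² + 3×(5.700×10^7)²) = 1.056×10^8 N·mm.
d³ = 16×1.056×10^8/(π×288.4) = 1.866×10^6 mm³.
d = 123.1 mm.

d = 123 mm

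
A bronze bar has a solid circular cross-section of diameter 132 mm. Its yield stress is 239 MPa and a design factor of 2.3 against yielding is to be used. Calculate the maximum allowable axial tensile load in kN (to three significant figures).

σ_allow = 239/2.3 = 103.9 MPa.
A = πd²/4 = π×132²/4 = 13680 mm².
F_allow = σ_allow × A = 103.9×13680 = 1.422×10^6 N.

F_allow = 1420 kN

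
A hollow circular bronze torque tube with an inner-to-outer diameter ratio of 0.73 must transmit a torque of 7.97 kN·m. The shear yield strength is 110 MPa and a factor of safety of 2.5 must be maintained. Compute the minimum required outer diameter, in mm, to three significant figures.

τ_allow = 110/2.5 = 44.00 MPa.
For a hollow shaft τ = 16T/[πd_o³(1−k⁴)] with k = 0.73, so 1−k⁴ = 0.7160.
d_o³ = 16T/[π τ_allow (1−k⁴)] = 16×7970000/(π×44.00×0.7160) = 1.288×10^6 mm³.
d_o = 108.8 mm.

d_o = 109 mm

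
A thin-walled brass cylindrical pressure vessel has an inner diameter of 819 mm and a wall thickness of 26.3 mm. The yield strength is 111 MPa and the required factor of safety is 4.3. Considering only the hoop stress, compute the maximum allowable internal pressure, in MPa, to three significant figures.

σ_allow = 111/4.3 = 25.81 MPa.
σ_h = pD/(2t) → p_allow = 2σ_allow t/D = 2×25.81×26.3/819 = 1.658 MPa.

p_allow = 1.66 MPa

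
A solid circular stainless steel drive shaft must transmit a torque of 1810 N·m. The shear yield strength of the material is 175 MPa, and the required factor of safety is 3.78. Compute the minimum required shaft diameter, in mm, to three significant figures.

d = 58.4 mm

Allowable shear stress τ_allow = 175/3.78 = 46.30 MPa.
For a solid shaft τ = 16T/(πd³), so d³ = 16T/(π τ_allow) = 16×1810000/(π×46.30) = 199100 mm³.
d = (199100)^(1/3) = 58.39 mm.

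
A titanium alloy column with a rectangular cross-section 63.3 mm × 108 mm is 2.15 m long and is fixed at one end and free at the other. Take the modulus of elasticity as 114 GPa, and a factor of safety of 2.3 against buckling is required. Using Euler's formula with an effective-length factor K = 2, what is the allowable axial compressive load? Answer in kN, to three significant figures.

Buckling occurs about the weak axis: I_min = h·b³/12 = 108×63.3³/12 = 2.283×10^6 mm⁴ (b = 63.3 mm is the smaller dimension).
Effective length L_e = KL = 2×2.15 m = 4300 mm.
Euler critical load P_cr = π²EI/L_e² = π²×114000×2.283×10^6/4300² = 138900 N.
P_allow = P_cr/n = 138900/2.3 = 60390 N.

P_allow = 60.4 kN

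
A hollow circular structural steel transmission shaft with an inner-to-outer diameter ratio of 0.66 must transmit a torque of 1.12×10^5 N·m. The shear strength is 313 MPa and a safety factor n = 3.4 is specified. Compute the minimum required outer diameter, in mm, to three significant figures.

τ_allow = 313/3.4 = 92.06 MPa.
For a hollow shaft τ = 16T/[πd_o³(1−k⁴)] with k = 0.66, so 1−k⁴ = 0.8103.
d_o³ = 16T/[π τ_allow (1−k⁴)] = 16×1.1200×10^8/(π×92.06×0.8103) = 7.647×10^6 mm³.
d_o = 197.0 mm.

d_o = 197 mm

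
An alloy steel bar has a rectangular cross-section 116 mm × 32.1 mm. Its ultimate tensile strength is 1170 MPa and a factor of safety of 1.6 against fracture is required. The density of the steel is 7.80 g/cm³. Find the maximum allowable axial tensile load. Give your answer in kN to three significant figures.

F_allow = 2720 kN

σ_allow = 1170/1.6 = 731.2 MPa.
A = 116×32.1 = 3724 mm².
F_allow = σ_allow × A = 731.2×3724 = 2.723×10^6 N.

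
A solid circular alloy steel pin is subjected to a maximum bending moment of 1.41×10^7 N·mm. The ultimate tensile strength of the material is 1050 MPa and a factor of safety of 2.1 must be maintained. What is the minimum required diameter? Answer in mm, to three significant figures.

d = 66.0 mm

σ_allow = 1050/2.1 = 500.0 MPa.
For a solid circular section σ = 32M/(πd³), so d³ = 32M/(π σ_allow) = 32×1.4100×10^7/(π×500.0) = 287200 mm³.
d = 65.98 mm.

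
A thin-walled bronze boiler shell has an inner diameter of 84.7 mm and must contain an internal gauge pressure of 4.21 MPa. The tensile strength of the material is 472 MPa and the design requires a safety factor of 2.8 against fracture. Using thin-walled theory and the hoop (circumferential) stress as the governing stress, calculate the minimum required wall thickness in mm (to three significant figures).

σ_allow = 472/2.8 = 168.6 MPa.
Hoop stress σ_h = pD/(2t), so t = pD/(2σ_allow) = 4.21×84.7/(2×168.6) = 1.058 mm.

t = 1.06 mm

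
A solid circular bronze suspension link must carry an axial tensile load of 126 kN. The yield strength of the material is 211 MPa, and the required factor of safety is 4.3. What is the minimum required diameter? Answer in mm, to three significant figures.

d = 57.2 mm

Allowable stress σ_allow = 211/4.3 = 49.07 MPa.
Required area A = F/σ_allow = 126000/49.07 = 2568 mm².
A = πd²/4 → d = √(4A/π) = 57.18 mm.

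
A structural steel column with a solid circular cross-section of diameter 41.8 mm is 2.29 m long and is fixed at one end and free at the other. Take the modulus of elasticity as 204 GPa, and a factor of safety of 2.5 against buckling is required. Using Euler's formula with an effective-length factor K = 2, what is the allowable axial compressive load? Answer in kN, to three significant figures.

P_allow = 5.75 kN

I = πd⁴/64 = π×41.8⁴/64 = 149900 mm⁴.
Effective length L_e = KL = 2×2.29 m = 4580 mm.
Euler critical load P_cr = π²EI/L_e² = π²×204000×149900/4580² = 14380 N.
P_allow = P_cr/n = 14380/2.5 = 5754 N.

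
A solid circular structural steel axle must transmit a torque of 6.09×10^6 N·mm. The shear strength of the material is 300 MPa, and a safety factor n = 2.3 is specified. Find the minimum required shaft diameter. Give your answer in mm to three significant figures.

d = 62.0 mm

Allowable shear stress τ_allow = 300/2.3 = 130.4 MPa.
For a solid shaft τ = 16T/(πd³), so d³ = 16T/(π τ_allow) = 16×6090000/(π×130.4) = 237800 mm³.
d = (237800)^(1/3) = 61.95 mm.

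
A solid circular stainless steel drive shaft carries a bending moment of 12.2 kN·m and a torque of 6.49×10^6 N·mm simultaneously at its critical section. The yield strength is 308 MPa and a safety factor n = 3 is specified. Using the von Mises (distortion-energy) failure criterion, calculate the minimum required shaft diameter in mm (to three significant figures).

σ_allow = σ_y/n = 308/3 = 102.7 MPa.
For a solid shaft σ_b = 32M/(πd³) and τ = 16T/(πd³), so the von Mises stress is σ' = (16/πd³)·√(4M²+3T²).
√(4M²+3T²) = √(4×(1.220×10^7)² + 3×(6.490×10^6)²) = 2.686×10^7 N·mm.
d³ = 16×2.686×10^7/(π×102.7) = 1.333×10^6 mm³.
d = 110.0 mm.

d = 110 mm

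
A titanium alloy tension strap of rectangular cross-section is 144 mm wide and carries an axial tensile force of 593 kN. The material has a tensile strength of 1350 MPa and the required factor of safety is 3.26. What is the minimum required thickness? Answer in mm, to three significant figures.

t = 9.94 mm

σ_allow = 1350/3.26 = 414.1 MPa.
Required area A = F/σ_allow = 593000/414.1 = 1432 mm².
t = A/w = 1432/144 = 9.944 mm.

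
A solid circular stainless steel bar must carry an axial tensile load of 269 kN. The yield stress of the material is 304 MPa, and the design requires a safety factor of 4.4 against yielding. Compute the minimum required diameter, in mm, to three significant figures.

d = 70.4 mm

Allowable stress σ_allow = 304/4.4 = 69.09 MPa.
Required area A = F/σ_allow = 269000/69.09 = 3893 mm².
A = πd²/4 → d = √(4A/π) = 70.41 mm.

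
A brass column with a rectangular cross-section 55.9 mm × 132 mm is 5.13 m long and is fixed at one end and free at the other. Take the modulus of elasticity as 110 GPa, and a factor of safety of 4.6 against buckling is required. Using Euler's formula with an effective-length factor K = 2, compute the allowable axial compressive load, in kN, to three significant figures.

Buckling occurs about the weak axis: I_min = h·b³/12 = 132×55.9³/12 = 1.921×10^6 mm⁴ (b = 55.9 mm is the smaller dimension).
Effective length L_e = KL = 2×5.13 m = 10260 mm.
Euler critical load P_cr = π²EI/L_e² = π²×110000×1.921×10^6/10260² = 19820 N.
P_allow = P_cr/n = 19820/4.6 = 4308 N.

P_allow = 4.31 kN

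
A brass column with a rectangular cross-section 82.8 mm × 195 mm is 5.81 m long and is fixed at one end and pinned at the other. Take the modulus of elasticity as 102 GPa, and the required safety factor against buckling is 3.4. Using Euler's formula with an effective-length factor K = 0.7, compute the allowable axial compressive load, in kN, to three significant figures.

Buckling occurs about the weak axis: I_min = h·b³/12 = 195×82.8³/12 = 9.225×10^6 mm⁴ (b = 82.8 mm is the smaller dimension).
Effective length L_e = KL = 0.7×5.81 m = 4067 mm.
Euler critical load P_cr = π²EI/L_e² = π²×102000×9.225×10^6/4067² = 561400 N.
P_allow = P_cr/n = 561400/3.4 = 165100 N.

P_allow = 165 kN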